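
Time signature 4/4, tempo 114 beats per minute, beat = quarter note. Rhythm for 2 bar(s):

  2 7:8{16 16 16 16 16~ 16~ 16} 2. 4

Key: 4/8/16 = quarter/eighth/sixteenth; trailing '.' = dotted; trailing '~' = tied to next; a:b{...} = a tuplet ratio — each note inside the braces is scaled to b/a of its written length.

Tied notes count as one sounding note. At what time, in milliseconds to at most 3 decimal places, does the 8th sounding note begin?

1. 0.0ms @ 0 + 1052.632ms (2)
2. 1052.632ms @ 2 + 150.376ms (2/7)
3. 1203.008ms @ 16/7 + 150.376ms (2/7)
4. 1353.383ms @ 18/7 + 150.376ms (2/7)
5. 1503.759ms @ 20/7 + 150.376ms (2/7)
6. 1654.135ms @ 22/7 + 451.128ms (6/7)
7. 2105.263ms @ 4 + 1578.947ms (3)
8. 3684.211ms @ 7 + 526.316ms (1)

note 8 onset = 7b = 3684.211ms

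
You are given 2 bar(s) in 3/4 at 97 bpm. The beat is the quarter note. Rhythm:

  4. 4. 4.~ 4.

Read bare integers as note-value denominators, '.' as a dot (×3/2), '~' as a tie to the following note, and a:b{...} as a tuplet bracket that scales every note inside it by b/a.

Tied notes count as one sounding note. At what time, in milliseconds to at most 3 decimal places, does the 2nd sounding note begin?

1. 0.0ms @ 0 + 927.835ms (3/2)
2. 927.835ms @ 3/2 + 927.835ms (3/2)
3. 1855.67ms @ 3 + 1855.67ms (3)

note 2 onset = 3/2b = 927.835ms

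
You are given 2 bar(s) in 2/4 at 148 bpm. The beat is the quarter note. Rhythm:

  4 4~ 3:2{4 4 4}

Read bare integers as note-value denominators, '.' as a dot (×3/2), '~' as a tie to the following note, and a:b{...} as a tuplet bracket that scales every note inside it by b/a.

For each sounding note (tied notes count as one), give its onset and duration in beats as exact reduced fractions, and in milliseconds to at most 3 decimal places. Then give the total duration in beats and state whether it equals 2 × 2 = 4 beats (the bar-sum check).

1) 0.0ms=0b +405.405ms=1b
2) 405.405ms=1b +675.676ms=5/3b
3) 1081.081ms=8/3b +270.27ms=2/3b
4) 1351.351ms=10/3b +270.27ms=2/3b
Σ=4b of 4 (148bpm 2/4) — PASS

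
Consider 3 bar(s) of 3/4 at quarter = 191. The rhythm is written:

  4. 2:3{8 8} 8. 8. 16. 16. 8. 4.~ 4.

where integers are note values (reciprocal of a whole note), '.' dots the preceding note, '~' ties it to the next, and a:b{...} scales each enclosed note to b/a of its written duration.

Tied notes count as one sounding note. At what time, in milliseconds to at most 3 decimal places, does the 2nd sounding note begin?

1. 0.0ms @ 0 + 471.204ms (3/2)
2. 471.204ms @ 3/2 + 235.602ms (3/4)
3. 706.806ms @ 9/4 + 235.602ms (3/4)
4. 942.408ms @ 3 + 235.602ms (3/4)
5. 1178.01ms @ 15/4 + 235.602ms (3/4)
6. 1413.613ms @ 9/2 + 117.801ms (3/8)
7. 1531.414ms @ 39/8 + 117.801ms (3/8)
8. 1649.215ms @ 21/4 + 235.602ms (3/4)
9. 1884.817ms @ 6 + 942.408ms (3)

note 2 onset = 3/2b = 471.204ms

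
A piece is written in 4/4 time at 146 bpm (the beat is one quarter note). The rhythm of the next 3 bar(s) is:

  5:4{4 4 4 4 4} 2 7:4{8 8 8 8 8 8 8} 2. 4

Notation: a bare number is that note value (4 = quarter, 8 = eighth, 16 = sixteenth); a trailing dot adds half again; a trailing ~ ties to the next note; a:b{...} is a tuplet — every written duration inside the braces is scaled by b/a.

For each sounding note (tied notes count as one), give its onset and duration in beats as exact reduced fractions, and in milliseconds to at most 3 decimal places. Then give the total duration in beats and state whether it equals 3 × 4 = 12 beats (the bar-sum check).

1) 0.0ms=0b +328.767ms=4/5b
2) 328.767ms=4/5b +328.767ms=4/5b
3) 657.534ms=8/5b +328.767ms=4/5b
4) 986.301ms=12/5b +328.767ms=4/5b
5) 1315.068ms=16/5b +328.767ms=4/5b
6) 1643.836ms=4b +821.918ms=2b
7) 2465.753ms=6b +117.417ms=2/7b
8) 2583.17ms=44/7b +117.417ms=2/7b
9) 2700.587ms=46/7b +117.417ms=2/7b
10) 2818.004ms=48/7b +117.417ms=2/7b
11) 2935.421ms=50/7b +117.417ms=2/7b
12) 3052.838ms=52/7b +117.417ms=2/7b
13) 3170.254ms=54/7b +117.417ms=2/7b
14) 3287.671ms=8b +1232.877ms=3b
15) 4520.548ms=11b +410.959ms=1b
Σ=12b of 12 (146bpm 4/4) — PASS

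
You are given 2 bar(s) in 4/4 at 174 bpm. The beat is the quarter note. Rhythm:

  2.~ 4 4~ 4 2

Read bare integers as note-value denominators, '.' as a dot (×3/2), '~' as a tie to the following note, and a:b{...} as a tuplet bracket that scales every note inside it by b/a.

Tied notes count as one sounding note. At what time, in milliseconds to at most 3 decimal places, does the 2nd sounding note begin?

note 2 onset = 4b = 1379.31ms

1. 0.0ms @ 0 + 1379.31ms (4)
2. 1379.31ms @ 4 + 689.655ms (2)
3. 2068.966ms @ 6 + 689.655ms (2)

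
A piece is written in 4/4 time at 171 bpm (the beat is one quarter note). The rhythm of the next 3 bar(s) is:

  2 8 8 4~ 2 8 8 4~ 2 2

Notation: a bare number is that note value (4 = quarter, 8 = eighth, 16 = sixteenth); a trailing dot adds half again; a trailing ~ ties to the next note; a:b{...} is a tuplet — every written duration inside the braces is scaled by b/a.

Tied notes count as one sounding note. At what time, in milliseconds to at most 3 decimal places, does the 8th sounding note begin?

1. 0.0ms @ 0 + 701.754ms (2)
2. 701.754ms @ 2 + 175.439ms (1/2)
3. 877.193ms @ 5/2 + 175.439ms (1/2)
4. 1052.632ms @ 3 + 1052.632ms (3)
5. 2105.263ms @ 6 + 175.439ms (1/2)
6. 2280.702ms @ 13/2 + 175.439ms (1/2)
7. 2456.14ms @ 7 + 1052.632ms (3)
8. 3508.772ms @ 10 + 701.754ms (2)

note 8 onset = 10b = 3508.772ms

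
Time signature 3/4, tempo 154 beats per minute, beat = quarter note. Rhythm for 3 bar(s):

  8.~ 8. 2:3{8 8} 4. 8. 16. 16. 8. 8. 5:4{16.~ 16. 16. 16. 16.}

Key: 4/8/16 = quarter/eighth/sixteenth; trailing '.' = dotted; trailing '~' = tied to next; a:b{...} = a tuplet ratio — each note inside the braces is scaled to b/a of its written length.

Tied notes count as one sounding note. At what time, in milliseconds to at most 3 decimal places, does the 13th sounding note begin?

1. 0.0ms @ 0 + 584.416ms (3/2)
2. 584.416ms @ 3/2 + 292.208ms (3/4)
3. 876.623ms @ 9/4 + 292.208ms (3/4)
4. 1168.831ms @ 3 + 584.416ms (3/2)
5. 1753.247ms @ 9/2 + 292.208ms (3/4)
6. 2045.455ms @ 21/4 + 146.104ms (3/8)
7. 2191.558ms @ 45/8 + 146.104ms (3/8)
8. 2337.662ms @ 6 + 292.208ms (3/4)
9. 2629.87ms @ 27/4 + 292.208ms (3/4)
10. 2922.078ms @ 15/2 + 233.766ms (3/5)
11. 3155.844ms @ 81/10 + 116.883ms (3/10)
12. 3272.727ms @ 42/5 + 116.883ms (3/10)
13. 3389.61ms @ 87/10 + 116.883ms (3/10)

note 13 onset = 87/10b = 3389.61ms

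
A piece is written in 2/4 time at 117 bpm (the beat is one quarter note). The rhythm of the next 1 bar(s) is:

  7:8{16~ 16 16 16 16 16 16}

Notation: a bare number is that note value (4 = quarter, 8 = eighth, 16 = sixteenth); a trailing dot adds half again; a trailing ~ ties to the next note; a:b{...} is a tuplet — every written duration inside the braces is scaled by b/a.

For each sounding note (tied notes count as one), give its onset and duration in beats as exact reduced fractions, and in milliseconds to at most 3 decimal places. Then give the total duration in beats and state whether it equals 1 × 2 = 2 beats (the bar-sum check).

1) 0.0ms=0b +293.04ms=4/7b
2) 293.04ms=4/7b +146.52ms=2/7b
3) 439.56ms=6/7b +146.52ms=2/7b
4) 586.081ms=8/7b +146.52ms=2/7b
5) 732.601ms=10/7b +146.52ms=2/7b
6) 879.121ms=12/7b +146.52ms=2/7b
Σ=2b of 2 (117bpm 2/4) — PASS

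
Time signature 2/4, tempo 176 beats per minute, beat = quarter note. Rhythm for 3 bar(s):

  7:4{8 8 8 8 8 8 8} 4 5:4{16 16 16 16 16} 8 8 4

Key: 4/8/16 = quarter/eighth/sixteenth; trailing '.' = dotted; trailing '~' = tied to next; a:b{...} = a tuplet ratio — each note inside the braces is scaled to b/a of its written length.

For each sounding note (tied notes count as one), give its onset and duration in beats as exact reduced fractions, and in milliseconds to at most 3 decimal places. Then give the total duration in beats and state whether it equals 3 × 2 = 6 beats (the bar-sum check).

1) 0.0ms=0b +97.403ms=2/7b
2) 97.403ms=2/7b +97.403ms=2/7b
3) 194.805ms=4/7b +97.403ms=2/7b
4) 292.208ms=6/7b +97.403ms=2/7b
5) 389.61ms=8/7b +97.403ms=2/7b
6) 487.013ms=10/7b +97.403ms=2/7b
7) 584.416ms=12/7b +97.403ms=2/7b
8) 681.818ms=2b +340.909ms=1b
9) 1022.727ms=3b +68.182ms=1/5b
10) 1090.909ms=16/5b +68.182ms=1/5b
11) 1159.091ms=17/5b +68.182ms=1/5b
12) 1227.273ms=18/5b +68.182ms=1/5b
13) 1295.455ms=19/5b +68.182ms=1/5b
14) 1363.636ms=4b +170.455ms=1/2b
15) 1534.091ms=9/2b +170.455ms=1/2b
16) 1704.545ms=5b +340.909ms=1b
Σ=6b of 6 (176bpm 2/4) — PASS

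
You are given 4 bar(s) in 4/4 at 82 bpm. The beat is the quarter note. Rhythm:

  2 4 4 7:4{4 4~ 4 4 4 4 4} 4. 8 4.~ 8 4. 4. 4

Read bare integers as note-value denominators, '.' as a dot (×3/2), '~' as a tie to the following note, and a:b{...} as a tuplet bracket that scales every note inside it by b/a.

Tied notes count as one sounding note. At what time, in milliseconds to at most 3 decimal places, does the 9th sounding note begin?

note 9 onset = 52/7b = 5435.54ms

1. 0.0ms @ 0 + 1463.415ms (2)
2. 1463.415ms @ 2 + 731.707ms (1)
3. 2195.122ms @ 3 + 731.707ms (1)
4. 2926.829ms @ 4 + 418.118ms (4/7)
5. 3344.948ms @ 32/7 + 836.237ms (8/7)
6. 4181.185ms @ 40/7 + 418.118ms (4/7)
7. 4599.303ms @ 44/7 + 418.118ms (4/7)
8. 5017.422ms @ 48/7 + 418.118ms (4/7)
9. 5435.54ms @ 52/7 + 418.118ms (4/7)
10. 5853.659ms @ 8 + 1097.561ms (3/2)
11. 6951.22ms @ 19/2 + 365.854ms (1/2)
12. 7317.073ms @ 10 + 1463.415ms (2)
13. 8780.488ms @ 12 + 1097.561ms (3/2)
14. 9878.049ms @ 27/2 + 1097.561ms (3/2)
15. 10975.61ms @ 15 + 731.707ms (1)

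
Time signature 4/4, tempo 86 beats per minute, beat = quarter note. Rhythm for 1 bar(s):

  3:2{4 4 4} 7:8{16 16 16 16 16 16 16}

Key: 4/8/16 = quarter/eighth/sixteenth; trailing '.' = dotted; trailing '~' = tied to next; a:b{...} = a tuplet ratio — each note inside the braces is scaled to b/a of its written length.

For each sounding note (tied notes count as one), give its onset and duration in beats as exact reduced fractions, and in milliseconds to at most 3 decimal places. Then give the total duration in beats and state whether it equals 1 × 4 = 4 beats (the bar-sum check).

1) 0.0ms=0b +465.116ms=2/3b
2) 465.116ms=2/3b +465.116ms=2/3b
3) 930.233ms=4/3b +465.116ms=2/3b
4) 1395.349ms=2b +199.336ms=2/7b
5) 1594.684ms=16/7b +199.336ms=2/7b
6) 1794.02ms=18/7b +199.336ms=2/7b
7) 1993.355ms=20/7b +199.336ms=2/7b
8) 2192.691ms=22/7b +199.336ms=2/7b
9) 2392.027ms=24/7b +199.336ms=2/7b
10) 2591.362ms=26/7b +199.336ms=2/7b
Σ=4b of 4 (86bpm 4/4) — PASS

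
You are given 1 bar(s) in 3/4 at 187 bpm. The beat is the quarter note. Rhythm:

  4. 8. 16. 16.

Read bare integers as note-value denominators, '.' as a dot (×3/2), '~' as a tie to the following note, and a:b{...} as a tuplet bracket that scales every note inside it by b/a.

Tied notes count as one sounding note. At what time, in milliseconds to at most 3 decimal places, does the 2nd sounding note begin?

1. 0.0ms @ 0 + 481.283ms (3/2)
2. 481.283ms @ 3/2 + 240.642ms (3/4)
3. 721.925ms @ 9/4 + 120.321ms (3/8)
4. 842.246ms @ 21/8 + 120.321ms (3/8)

note 2 onset = 3/2b = 481.283ms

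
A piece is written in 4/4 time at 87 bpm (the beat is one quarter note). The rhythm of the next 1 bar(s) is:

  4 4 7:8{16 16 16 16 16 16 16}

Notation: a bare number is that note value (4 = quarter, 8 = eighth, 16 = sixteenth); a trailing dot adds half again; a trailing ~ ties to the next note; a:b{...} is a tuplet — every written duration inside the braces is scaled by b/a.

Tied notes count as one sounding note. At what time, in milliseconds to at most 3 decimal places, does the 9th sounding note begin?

1. 0.0ms @ 0 + 689.655ms (1)
2. 689.655ms @ 1 + 689.655ms (1)
3. 1379.31ms @ 2 + 197.044ms (2/7)
4. 1576.355ms @ 16/7 + 197.044ms (2/7)
5. 1773.399ms @ 18/7 + 197.044ms (2/7)
6. 1970.443ms @ 20/7 + 197.044ms (2/7)
7. 2167.488ms @ 22/7 + 197.044ms (2/7)
8. 2364.532ms @ 24/7 + 197.044ms (2/7)
9. 2561.576ms @ 26/7 + 197.044ms (2/7)

note 9 onset = 26/7b = 2561.576ms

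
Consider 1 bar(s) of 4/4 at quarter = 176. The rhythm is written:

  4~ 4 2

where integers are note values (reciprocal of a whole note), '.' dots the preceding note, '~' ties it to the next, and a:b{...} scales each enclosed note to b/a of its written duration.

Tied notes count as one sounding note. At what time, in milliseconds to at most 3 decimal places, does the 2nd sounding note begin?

note 2 onset = 2b = 681.818ms

1. 0.0ms @ 0 + 681.818ms (2)
2. 681.818ms @ 2 + 681.818ms (2)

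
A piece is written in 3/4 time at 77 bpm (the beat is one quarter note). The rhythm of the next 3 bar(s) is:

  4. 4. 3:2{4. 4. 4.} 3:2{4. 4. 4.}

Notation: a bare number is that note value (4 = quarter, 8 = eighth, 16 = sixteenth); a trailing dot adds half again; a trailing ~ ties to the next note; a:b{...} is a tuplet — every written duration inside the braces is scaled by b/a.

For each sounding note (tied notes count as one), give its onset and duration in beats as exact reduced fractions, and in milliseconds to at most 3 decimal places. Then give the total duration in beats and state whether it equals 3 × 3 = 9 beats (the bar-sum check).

1) 0.0ms=0b +1168.831ms=3/2b
2) 1168.831ms=3/2b +1168.831ms=3/2b
3) 2337.662ms=3b +779.221ms=1b
4) 3116.883ms=4b +779.221ms=1b
5) 3896.104ms=5b +779.221ms=1b
6) 4675.325ms=6b +779.221ms=1b
7) 5454.545ms=7b +779.221ms=1b
8) 6233.766ms=8b +779.221ms=1b
Σ=9b of 9 (77bpm 3/4) — PASS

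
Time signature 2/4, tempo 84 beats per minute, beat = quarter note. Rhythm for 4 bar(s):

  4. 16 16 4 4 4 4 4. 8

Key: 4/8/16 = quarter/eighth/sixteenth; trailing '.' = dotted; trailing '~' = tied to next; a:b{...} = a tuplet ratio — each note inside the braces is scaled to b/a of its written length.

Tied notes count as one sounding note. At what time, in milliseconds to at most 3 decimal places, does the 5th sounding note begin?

note 5 onset = 3b = 2142.857ms

1. 0.0ms @ 0 + 1071.429ms (3/2)
2. 1071.429ms @ 3/2 + 178.571ms (1/4)
3. 1250.0ms @ 7/4 + 178.571ms (1/4)
4. 1428.571ms @ 2 + 714.286ms (1)
5. 2142.857ms @ 3 + 714.286ms (1)
6. 2857.143ms @ 4 + 714.286ms (1)
7. 3571.429ms @ 5 + 714.286ms (1)
8. 4285.714ms @ 6 + 1071.429ms (3/2)
9. 5357.143ms @ 15/2 + 357.143ms (1/2)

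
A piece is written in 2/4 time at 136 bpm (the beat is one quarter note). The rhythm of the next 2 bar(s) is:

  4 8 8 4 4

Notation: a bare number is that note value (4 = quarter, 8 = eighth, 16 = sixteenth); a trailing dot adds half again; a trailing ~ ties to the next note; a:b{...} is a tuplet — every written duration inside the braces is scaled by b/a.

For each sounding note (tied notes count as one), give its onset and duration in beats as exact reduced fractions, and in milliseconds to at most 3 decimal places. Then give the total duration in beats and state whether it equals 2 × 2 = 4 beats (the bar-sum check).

1) 0.0ms=0b +441.176ms=1b
2) 441.176ms=1b +220.588ms=1/2b
3) 661.765ms=3/2b +220.588ms=1/2b
4) 882.353ms=2b +441.176ms=1b
5) 1323.529ms=3b +441.176ms=1b
Σ=4b of 4 (136bpm 2/4) — PASS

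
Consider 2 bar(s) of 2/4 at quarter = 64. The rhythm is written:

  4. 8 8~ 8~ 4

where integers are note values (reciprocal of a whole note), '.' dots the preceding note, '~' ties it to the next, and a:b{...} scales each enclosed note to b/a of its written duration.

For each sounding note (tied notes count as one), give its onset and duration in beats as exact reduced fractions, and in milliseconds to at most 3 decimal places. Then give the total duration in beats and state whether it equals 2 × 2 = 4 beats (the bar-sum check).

1) 0.0ms=0b +1406.25ms=3/2b
2) 1406.25ms=3/2b +468.75ms=1/2b
3) 1875.0ms=2b +1875.0ms=2b
Σ=4b of 4 (64bpm 2/4) — PASS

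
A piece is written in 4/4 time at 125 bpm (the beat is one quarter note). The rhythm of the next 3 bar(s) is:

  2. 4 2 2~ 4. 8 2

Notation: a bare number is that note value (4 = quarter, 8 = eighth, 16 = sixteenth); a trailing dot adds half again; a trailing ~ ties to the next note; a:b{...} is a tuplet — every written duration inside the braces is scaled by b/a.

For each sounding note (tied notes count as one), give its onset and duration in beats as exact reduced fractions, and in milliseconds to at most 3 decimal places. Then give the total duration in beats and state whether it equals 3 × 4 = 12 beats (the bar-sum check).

1) 0.0ms=0b +1440.0ms=3b
2) 1440.0ms=3b +480.0ms=1b
3) 1920.0ms=4b +960.0ms=2b
4) 2880.0ms=6b +1680.0ms=7/2b
5) 4560.0ms=19/2b +240.0ms=1/2b
6) 4800.0ms=10b +960.0ms=2b
Σ=12b of 12 (125bpm 4/4) — PASS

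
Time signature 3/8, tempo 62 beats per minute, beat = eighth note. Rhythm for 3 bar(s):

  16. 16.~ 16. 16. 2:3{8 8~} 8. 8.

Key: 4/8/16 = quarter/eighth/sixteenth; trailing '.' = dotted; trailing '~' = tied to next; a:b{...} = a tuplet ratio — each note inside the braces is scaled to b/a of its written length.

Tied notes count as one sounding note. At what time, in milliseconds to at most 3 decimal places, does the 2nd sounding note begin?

note 2 onset = 3/4b = 725.806ms

1. 0.0ms @ 0 + 725.806ms (3/4)
2. 725.806ms @ 3/4 + 1451.613ms (3/2)
3. 2177.419ms @ 9/4 + 725.806ms (3/4)
4. 2903.226ms @ 3 + 1451.613ms (3/2)
5. 4354.839ms @ 9/2 + 2903.226ms (3)
6. 7258.065ms @ 15/2 + 1451.613ms (3/2)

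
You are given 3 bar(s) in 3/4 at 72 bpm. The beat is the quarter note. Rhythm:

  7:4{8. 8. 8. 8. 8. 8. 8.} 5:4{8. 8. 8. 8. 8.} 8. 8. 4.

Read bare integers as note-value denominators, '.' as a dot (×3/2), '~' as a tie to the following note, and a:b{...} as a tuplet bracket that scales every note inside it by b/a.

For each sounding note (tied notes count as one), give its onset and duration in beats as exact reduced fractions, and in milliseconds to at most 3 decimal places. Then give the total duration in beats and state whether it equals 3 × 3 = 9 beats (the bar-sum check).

1) 0.0ms=0b +357.143ms=3/7b
2) 357.143ms=3/7b +357.143ms=3/7b
3) 714.286ms=6/7b +357.143ms=3/7b
4) 1071.429ms=9/7b +357.143ms=3/7b
5) 1428.571ms=12/7b +357.143ms=3/7b
6) 1785.714ms=15/7b +357.143ms=3/7b
7) 2142.857ms=18/7b +357.143ms=3/7b
8) 2500.0ms=3b +500.0ms=3/5b
9) 3000.0ms=18/5b +500.0ms=3/5b
10) 3500.0ms=21/5b +500.0ms=3/5b
11) 4000.0ms=24/5b +500.0ms=3/5b
12) 4500.0ms=27/5b +500.0ms=3/5b
13) 5000.0ms=6b +625.0ms=3/4b
14) 5625.0ms=27/4b +625.0ms=3/4b
15) 6250.0ms=15/2b +1250.0ms=3/2b
Σ=9b of 9 (72bpm 3/4) — PASS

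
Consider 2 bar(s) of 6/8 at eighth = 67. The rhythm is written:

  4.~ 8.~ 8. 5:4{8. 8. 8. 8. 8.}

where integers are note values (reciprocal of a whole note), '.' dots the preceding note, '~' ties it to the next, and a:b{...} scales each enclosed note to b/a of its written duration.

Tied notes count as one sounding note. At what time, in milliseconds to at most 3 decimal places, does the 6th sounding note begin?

note 6 onset = 54/5b = 9671.642ms

1. 0.0ms @ 0 + 5373.134ms (6)
2. 5373.134ms @ 6 + 1074.627ms (6/5)
3. 6447.761ms @ 36/5 + 1074.627ms (6/5)
4. 7522.388ms @ 42/5 + 1074.627ms (6/5)
5. 8597.015ms @ 48/5 + 1074.627ms (6/5)
6. 9671.642ms @ 54/5 + 1074.627ms (6/5)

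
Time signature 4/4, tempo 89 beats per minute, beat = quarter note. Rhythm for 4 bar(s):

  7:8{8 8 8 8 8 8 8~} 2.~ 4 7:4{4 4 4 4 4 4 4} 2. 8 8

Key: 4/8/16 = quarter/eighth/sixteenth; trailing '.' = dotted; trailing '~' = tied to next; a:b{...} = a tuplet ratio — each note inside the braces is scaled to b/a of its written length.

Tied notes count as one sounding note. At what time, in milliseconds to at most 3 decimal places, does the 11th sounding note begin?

note 11 onset = 68/7b = 6548.957ms

1. 0.0ms @ 0 + 385.233ms (4/7)
2. 385.233ms @ 4/7 + 385.233ms (4/7)
3. 770.465ms @ 8/7 + 385.233ms (4/7)
4. 1155.698ms @ 12/7 + 385.233ms (4/7)
5. 1540.931ms @ 16/7 + 385.233ms (4/7)
6. 1926.164ms @ 20/7 + 385.233ms (4/7)
7. 2311.396ms @ 24/7 + 3081.862ms (32/7)
8. 5393.258ms @ 8 + 385.233ms (4/7)
9. 5778.491ms @ 60/7 + 385.233ms (4/7)
10. 6163.724ms @ 64/7 + 385.233ms (4/7)
11. 6548.957ms @ 68/7 + 385.233ms (4/7)
12. 6934.189ms @ 72/7 + 385.233ms (4/7)
13. 7319.422ms @ 76/7 + 385.233ms (4/7)
14. 7704.655ms @ 80/7 + 385.233ms (4/7)
15. 8089.888ms @ 12 + 2022.472ms (3)
16. 10112.36ms @ 15 + 337.079ms (1/2)
17. 10449.438ms @ 31/2 + 337.079ms (1/2)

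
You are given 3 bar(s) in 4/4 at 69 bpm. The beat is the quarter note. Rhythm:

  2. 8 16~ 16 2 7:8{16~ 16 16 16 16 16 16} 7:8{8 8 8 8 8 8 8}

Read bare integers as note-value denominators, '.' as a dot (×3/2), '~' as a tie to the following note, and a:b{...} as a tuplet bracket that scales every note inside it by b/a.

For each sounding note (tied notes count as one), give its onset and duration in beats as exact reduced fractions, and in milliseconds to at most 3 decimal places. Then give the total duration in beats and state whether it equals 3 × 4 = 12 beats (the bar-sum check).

1) 0.0ms=0b +2608.696ms=3b
2) 2608.696ms=3b +434.783ms=1/2b
3) 3043.478ms=7/2b +434.783ms=1/2b
4) 3478.261ms=4b +1739.13ms=2b
5) 5217.391ms=6b +496.894ms=4/7b
6) 5714.286ms=46/7b +248.447ms=2/7b
7) 5962.733ms=48/7b +248.447ms=2/7b
8) 6211.18ms=50/7b +248.447ms=2/7b
9) 6459.627ms=52/7b +248.447ms=2/7b
10) 6708.075ms=54/7b +248.447ms=2/7b
11) 6956.522ms=8b +496.894ms=4/7b
12) 7453.416ms=60/7b +496.894ms=4/7b
13) 7950.311ms=64/7b +496.894ms=4/7b
14) 8447.205ms=68/7b +496.894ms=4/7b
15) 8944.099ms=72/7b +496.894ms=4/7b
16) 9440.994ms=76/7b +496.894ms=4/7b
17) 9937.888ms=80/7b +496.894ms=4/7b
Σ=12b of 12 (69bpm 4/4) — PASS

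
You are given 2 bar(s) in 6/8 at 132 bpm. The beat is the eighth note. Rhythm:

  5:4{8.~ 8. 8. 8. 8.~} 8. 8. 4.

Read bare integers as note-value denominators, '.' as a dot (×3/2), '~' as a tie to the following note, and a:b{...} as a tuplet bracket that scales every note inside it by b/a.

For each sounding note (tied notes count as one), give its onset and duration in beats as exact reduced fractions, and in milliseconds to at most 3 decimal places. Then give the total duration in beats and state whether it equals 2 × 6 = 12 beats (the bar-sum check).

1) 0.0ms=0b +1090.909ms=12/5b
2) 1090.909ms=12/5b +545.455ms=6/5b
3) 1636.364ms=18/5b +545.455ms=6/5b
4) 2181.818ms=24/5b +1227.273ms=27/10b
5) 3409.091ms=15/2b +681.818ms=3/2b
6) 4090.909ms=9b +1363.636ms=3b
Σ=12b of 12 (132bpm 6/8) — PASS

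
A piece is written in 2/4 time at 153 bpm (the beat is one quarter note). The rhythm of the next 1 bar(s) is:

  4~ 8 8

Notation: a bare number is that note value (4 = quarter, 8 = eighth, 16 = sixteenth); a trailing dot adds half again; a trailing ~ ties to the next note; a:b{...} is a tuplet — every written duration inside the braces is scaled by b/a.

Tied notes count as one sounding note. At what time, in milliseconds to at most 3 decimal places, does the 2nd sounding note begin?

note 2 onset = 3/2b = 588.235ms

1. 0.0ms @ 0 + 588.235ms (3/2)
2. 588.235ms @ 3/2 + 196.078ms (1/2)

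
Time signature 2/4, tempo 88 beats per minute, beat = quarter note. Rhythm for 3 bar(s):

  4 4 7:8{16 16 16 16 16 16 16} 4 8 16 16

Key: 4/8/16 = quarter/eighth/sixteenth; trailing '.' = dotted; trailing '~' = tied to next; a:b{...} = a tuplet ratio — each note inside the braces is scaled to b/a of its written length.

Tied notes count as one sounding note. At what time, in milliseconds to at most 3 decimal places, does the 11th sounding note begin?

1. 0.0ms @ 0 + 681.818ms (1)
2. 681.818ms @ 1 + 681.818ms (1)
3. 1363.636ms @ 2 + 194.805ms (2/7)
4. 1558.442ms @ 16/7 + 194.805ms (2/7)
5. 1753.247ms @ 18/7 + 194.805ms (2/7)
6. 1948.052ms @ 20/7 + 194.805ms (2/7)
7. 2142.857ms @ 22/7 + 194.805ms (2/7)
8. 2337.662ms @ 24/7 + 194.805ms (2/7)
9. 2532.468ms @ 26/7 + 194.805ms (2/7)
10. 2727.273ms @ 4 + 681.818ms (1)
11. 3409.091ms @ 5 + 340.909ms (1/2)
12. 3750.0ms @ 11/2 + 170.455ms (1/4)
13. 3920.455ms @ 23/4 + 170.455ms (1/4)

note 11 onset = 5b = 3409.091ms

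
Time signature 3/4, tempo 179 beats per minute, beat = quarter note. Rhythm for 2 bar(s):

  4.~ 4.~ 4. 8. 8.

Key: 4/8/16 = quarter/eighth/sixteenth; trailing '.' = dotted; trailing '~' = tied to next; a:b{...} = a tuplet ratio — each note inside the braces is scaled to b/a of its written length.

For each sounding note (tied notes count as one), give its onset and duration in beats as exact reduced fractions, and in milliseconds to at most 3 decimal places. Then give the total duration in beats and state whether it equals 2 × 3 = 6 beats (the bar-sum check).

1) 0.0ms=0b +1508.38ms=9/2b
2) 1508.38ms=9/2b +251.397ms=3/4b
3) 1759.777ms=21/4b +251.397ms=3/4b
Σ=6b of 6 (179bpm 3/4) — PASS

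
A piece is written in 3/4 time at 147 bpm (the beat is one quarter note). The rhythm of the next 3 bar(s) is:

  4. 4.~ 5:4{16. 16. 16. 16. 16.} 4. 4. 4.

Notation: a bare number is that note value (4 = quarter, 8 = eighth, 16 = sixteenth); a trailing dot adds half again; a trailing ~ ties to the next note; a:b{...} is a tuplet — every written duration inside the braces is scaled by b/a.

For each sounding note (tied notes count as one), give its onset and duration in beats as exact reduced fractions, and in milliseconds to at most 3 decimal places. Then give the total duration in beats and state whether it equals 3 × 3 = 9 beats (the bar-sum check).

1) 0.0ms=0b +612.245ms=3/2b
2) 612.245ms=3/2b +734.694ms=9/5b
3) 1346.939ms=33/10b +122.449ms=3/10b
4) 1469.388ms=18/5b +122.449ms=3/10b
5) 1591.837ms=39/10b +122.449ms=3/10b
6) 1714.286ms=21/5b +122.449ms=3/10b
7) 1836.735ms=9/2b +612.245ms=3/2b
8) 2448.98ms=6b +612.245ms=3/2b
9) 3061.224ms=15/2b +612.245ms=3/2b
Σ=9b of 9 (147bpm 3/4) — PASS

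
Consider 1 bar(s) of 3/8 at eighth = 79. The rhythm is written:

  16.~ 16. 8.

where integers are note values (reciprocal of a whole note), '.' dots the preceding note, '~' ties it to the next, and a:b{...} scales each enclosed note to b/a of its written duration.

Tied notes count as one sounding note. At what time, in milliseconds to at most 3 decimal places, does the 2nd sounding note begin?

note 2 onset = 3/2b = 1139.241ms

1. 0.0ms @ 0 + 1139.241ms (3/2)
2. 1139.241ms @ 3/2 + 1139.241ms (3/2)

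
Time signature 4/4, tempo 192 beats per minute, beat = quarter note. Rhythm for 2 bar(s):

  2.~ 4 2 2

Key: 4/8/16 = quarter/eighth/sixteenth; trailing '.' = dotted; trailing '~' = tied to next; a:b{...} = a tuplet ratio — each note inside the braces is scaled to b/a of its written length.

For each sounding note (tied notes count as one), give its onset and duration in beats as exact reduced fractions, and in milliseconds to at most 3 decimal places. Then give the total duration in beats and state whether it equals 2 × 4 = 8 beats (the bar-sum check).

1) 0.0ms=0b +1250.0ms=4b
2) 1250.0ms=4b +625.0ms=2b
3) 1875.0ms=6b +625.0ms=2b
Σ=8b of 8 (192bpm 4/4) — PASS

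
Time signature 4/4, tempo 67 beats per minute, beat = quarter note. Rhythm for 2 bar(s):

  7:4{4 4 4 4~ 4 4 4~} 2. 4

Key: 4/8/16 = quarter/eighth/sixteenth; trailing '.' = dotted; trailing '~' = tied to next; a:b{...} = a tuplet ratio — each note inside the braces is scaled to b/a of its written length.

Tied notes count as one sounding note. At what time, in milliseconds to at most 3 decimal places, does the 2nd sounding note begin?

note 2 onset = 4/7b = 511.727ms

1. 0.0ms @ 0 + 511.727ms (4/7)
2. 511.727ms @ 4/7 + 511.727ms (4/7)
3. 1023.454ms @ 8/7 + 511.727ms (4/7)
4. 1535.181ms @ 12/7 + 1023.454ms (8/7)
5. 2558.635ms @ 20/7 + 511.727ms (4/7)
6. 3070.362ms @ 24/7 + 3198.294ms (25/7)
7. 6268.657ms @ 7 + 895.522ms (1)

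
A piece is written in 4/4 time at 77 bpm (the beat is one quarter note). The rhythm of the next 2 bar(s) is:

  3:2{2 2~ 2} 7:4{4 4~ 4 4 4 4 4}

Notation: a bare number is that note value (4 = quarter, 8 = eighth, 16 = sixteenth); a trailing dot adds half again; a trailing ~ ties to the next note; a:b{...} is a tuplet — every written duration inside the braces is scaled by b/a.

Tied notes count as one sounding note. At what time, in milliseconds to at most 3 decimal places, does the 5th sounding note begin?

note 5 onset = 40/7b = 4452.69ms

1. 0.0ms @ 0 + 1038.961ms (4/3)
2. 1038.961ms @ 4/3 + 2077.922ms (8/3)
3. 3116.883ms @ 4 + 445.269ms (4/7)
4. 3562.152ms @ 32/7 + 890.538ms (8/7)
5. 4452.69ms @ 40/7 + 445.269ms (4/7)
6. 4897.959ms @ 44/7 + 445.269ms (4/7)
7. 5343.228ms @ 48/7 + 445.269ms (4/7)
8. 5788.497ms @ 52/7 + 445.269ms (4/7)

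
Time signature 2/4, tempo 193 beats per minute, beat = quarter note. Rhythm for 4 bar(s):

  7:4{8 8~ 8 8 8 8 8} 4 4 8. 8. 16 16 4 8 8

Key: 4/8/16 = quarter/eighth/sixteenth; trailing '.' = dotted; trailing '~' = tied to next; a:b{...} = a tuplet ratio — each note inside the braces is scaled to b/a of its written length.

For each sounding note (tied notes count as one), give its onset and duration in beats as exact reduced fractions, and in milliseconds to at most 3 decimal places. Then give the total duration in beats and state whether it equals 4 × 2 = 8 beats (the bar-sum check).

1) 0.0ms=0b +88.823ms=2/7b
2) 88.823ms=2/7b +177.646ms=4/7b
3) 266.469ms=6/7b +88.823ms=2/7b
4) 355.292ms=8/7b +88.823ms=2/7b
5) 444.115ms=10/7b +88.823ms=2/7b
6) 532.939ms=12/7b +88.823ms=2/7b
7) 621.762ms=2b +310.881ms=1b
8) 932.642ms=3b +310.881ms=1b
9) 1243.523ms=4b +233.161ms=3/4b
10) 1476.684ms=19/4b +233.161ms=3/4b
11) 1709.845ms=11/2b +77.72ms=1/4b
12) 1787.565ms=23/4b +77.72ms=1/4b
13) 1865.285ms=6b +310.881ms=1b
14) 2176.166ms=7b +155.44ms=1/2b
15) 2331.606ms=15/2b +155.44ms=1/2b
Σ=8b of 8 (193bpm 2/4) — PASS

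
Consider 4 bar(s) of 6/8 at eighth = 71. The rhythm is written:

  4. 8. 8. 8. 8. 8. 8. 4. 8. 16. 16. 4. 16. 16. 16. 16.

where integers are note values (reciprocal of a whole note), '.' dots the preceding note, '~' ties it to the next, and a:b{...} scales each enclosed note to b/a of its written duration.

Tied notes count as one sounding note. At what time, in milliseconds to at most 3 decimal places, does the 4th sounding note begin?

note 4 onset = 6b = 5070.423ms

1. 0.0ms @ 0 + 2535.211ms (3)
2. 2535.211ms @ 3 + 1267.606ms (3/2)
3. 3802.817ms @ 9/2 + 1267.606ms (3/2)
4. 5070.423ms @ 6 + 1267.606ms (3/2)
5. 6338.028ms @ 15/2 + 1267.606ms (3/2)
6. 7605.634ms @ 9 + 1267.606ms (3/2)
7. 8873.239ms @ 21/2 + 1267.606ms (3/2)
8. 10140.845ms @ 12 + 2535.211ms (3)
9. 12676.056ms @ 15 + 1267.606ms (3/2)
10. 13943.662ms @ 33/2 + 633.803ms (3/4)
11. 14577.465ms @ 69/4 + 633.803ms (3/4)
12. 15211.268ms @ 18 + 2535.211ms (3)
13. 17746.479ms @ 21 + 633.803ms (3/4)
14. 18380.282ms @ 87/4 + 633.803ms (3/4)
15. 19014.085ms @ 45/2 + 633.803ms (3/4)
16. 19647.887ms @ 93/4 + 633.803ms (3/4)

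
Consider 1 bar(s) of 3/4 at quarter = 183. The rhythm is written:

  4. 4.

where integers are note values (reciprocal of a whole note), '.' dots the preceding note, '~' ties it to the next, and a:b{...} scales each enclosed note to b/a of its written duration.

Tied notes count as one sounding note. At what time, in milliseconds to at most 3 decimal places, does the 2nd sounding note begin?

note 2 onset = 3/2b = 491.803ms

1. 0.0ms @ 0 + 491.803ms (3/2)
2. 491.803ms @ 3/2 + 491.803ms (3/2)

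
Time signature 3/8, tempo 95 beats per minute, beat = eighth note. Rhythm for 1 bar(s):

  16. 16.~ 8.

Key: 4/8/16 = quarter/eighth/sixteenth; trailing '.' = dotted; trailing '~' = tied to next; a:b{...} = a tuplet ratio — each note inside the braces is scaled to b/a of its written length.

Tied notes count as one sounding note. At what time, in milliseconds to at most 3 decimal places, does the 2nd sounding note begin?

note 2 onset = 3/4b = 473.684ms

1. 0.0ms @ 0 + 473.684ms (3/4)
2. 473.684ms @ 3/4 + 1421.053ms (9/4)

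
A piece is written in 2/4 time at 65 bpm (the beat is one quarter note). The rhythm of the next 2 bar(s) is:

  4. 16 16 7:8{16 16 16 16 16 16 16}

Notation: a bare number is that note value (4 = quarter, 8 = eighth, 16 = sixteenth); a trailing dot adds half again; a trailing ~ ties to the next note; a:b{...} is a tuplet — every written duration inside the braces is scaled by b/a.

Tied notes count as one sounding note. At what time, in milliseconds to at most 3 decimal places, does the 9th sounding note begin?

note 9 onset = 24/7b = 3164.835ms

1. 0.0ms @ 0 + 1384.615ms (3/2)
2. 1384.615ms @ 3/2 + 230.769ms (1/4)
3. 1615.385ms @ 7/4 + 230.769ms (1/4)
4. 1846.154ms @ 2 + 263.736ms (2/7)
5. 2109.89ms @ 16/7 + 263.736ms (2/7)
6. 2373.626ms @ 18/7 + 263.736ms (2/7)
7. 2637.363ms @ 20/7 + 263.736ms (2/7)
8. 2901.099ms @ 22/7 + 263.736ms (2/7)
9. 3164.835ms @ 24/7 + 263.736ms (2/7)
10. 3428.571ms @ 26/7 + 263.736ms (2/7)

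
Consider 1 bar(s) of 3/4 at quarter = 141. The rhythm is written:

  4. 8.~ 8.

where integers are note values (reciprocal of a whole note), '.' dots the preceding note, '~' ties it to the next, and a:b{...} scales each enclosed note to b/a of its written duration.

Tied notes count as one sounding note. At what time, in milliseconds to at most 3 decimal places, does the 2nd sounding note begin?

note 2 onset = 3/2b = 638.298ms

1. 0.0ms @ 0 + 638.298ms (3/2)
2. 638.298ms @ 3/2 + 638.298ms (3/2)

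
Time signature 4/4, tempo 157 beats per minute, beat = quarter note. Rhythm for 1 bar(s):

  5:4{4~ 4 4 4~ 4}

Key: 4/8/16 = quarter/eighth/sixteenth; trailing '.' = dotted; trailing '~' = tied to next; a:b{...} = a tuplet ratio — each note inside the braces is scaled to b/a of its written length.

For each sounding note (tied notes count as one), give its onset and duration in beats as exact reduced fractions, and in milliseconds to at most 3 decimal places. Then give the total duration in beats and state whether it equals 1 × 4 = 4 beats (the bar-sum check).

1) 0.0ms=0b +611.465ms=8/5b
2) 611.465ms=8/5b +305.732ms=4/5b
3) 917.197ms=12/5b +611.465ms=8/5b
Σ=4b of 4 (157bpm 4/4) — PASS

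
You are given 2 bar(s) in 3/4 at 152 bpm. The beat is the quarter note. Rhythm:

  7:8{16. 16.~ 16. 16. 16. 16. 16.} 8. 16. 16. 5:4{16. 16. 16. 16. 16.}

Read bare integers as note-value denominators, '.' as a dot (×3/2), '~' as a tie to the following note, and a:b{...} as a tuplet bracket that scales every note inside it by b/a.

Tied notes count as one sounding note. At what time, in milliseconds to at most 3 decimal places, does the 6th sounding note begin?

note 6 onset = 18/7b = 1015.038ms

1. 0.0ms @ 0 + 169.173ms (3/7)
2. 169.173ms @ 3/7 + 338.346ms (6/7)
3. 507.519ms @ 9/7 + 169.173ms (3/7)
4. 676.692ms @ 12/7 + 169.173ms (3/7)
5. 845.865ms @ 15/7 + 169.173ms (3/7)
6. 1015.038ms @ 18/7 + 169.173ms (3/7)
7. 1184.211ms @ 3 + 296.053ms (3/4)
8. 1480.263ms @ 15/4 + 148.026ms (3/8)
9. 1628.289ms @ 33/8 + 148.026ms (3/8)
10. 1776.316ms @ 9/2 + 118.421ms (3/10)
11. 1894.737ms @ 24/5 + 118.421ms (3/10)
12. 2013.158ms @ 51/10 + 118.421ms (3/10)
13. 2131.579ms @ 27/5 + 118.421ms (3/10)
14. 2250.0ms @ 57/10 + 118.421ms (3/10)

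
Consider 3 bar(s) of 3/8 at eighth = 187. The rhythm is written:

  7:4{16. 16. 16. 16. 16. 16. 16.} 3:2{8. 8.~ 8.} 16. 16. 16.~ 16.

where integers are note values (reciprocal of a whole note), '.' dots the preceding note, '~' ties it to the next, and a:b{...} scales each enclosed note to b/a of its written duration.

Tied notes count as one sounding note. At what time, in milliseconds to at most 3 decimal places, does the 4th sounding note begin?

1. 0.0ms @ 0 + 137.51ms (3/7)
2. 137.51ms @ 3/7 + 137.51ms (3/7)
3. 275.019ms @ 6/7 + 137.51ms (3/7)
4. 412.529ms @ 9/7 + 137.51ms (3/7)
5. 550.038ms @ 12/7 + 137.51ms (3/7)
6. 687.548ms @ 15/7 + 137.51ms (3/7)
7. 825.057ms @ 18/7 + 137.51ms (3/7)
8. 962.567ms @ 3 + 320.856ms (1)
9. 1283.422ms @ 4 + 641.711ms (2)
10. 1925.134ms @ 6 + 240.642ms (3/4)
11. 2165.775ms @ 27/4 + 240.642ms (3/4)
12. 2406.417ms @ 15/2 + 481.283ms (3/2)

note 4 onset = 9/7b = 412.529ms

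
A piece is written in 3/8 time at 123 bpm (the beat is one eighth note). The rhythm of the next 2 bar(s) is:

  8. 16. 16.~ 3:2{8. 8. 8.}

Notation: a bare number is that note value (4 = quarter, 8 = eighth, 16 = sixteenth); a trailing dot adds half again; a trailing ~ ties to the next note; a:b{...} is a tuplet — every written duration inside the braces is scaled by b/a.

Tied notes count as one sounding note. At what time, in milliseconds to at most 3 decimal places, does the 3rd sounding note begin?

note 3 onset = 9/4b = 1097.561ms

1. 0.0ms @ 0 + 731.707ms (3/2)
2. 731.707ms @ 3/2 + 365.854ms (3/4)
3. 1097.561ms @ 9/4 + 853.659ms (7/4)
4. 1951.22ms @ 4 + 487.805ms (1)
5. 2439.024ms @ 5 + 487.805ms (1)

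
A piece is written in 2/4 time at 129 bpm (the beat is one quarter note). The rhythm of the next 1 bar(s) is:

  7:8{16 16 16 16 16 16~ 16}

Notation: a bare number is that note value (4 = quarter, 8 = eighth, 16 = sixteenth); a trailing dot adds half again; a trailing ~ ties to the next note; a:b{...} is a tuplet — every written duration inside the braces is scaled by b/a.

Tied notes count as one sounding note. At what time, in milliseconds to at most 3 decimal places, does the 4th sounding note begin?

1. 0.0ms @ 0 + 132.89ms (2/7)
2. 132.89ms @ 2/7 + 132.89ms (2/7)
3. 265.781ms @ 4/7 + 132.89ms (2/7)
4. 398.671ms @ 6/7 + 132.89ms (2/7)
5. 531.561ms @ 8/7 + 132.89ms (2/7)
6. 664.452ms @ 10/7 + 265.781ms (4/7)

note 4 onset = 6/7b = 398.671ms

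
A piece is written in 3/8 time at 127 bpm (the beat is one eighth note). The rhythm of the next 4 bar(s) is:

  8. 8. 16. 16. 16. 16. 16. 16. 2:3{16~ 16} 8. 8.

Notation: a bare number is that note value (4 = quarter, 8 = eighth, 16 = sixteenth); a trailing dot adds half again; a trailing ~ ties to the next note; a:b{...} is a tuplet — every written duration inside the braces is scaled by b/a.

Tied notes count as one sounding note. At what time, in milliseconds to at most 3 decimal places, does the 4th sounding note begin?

note 4 onset = 15/4b = 1771.654ms

1. 0.0ms @ 0 + 708.661ms (3/2)
2. 708.661ms @ 3/2 + 708.661ms (3/2)
3. 1417.323ms @ 3 + 354.331ms (3/4)
4. 1771.654ms @ 15/4 + 354.331ms (3/4)
5. 2125.984ms @ 9/2 + 354.331ms (3/4)
6. 2480.315ms @ 21/4 + 354.331ms (3/4)
7. 2834.646ms @ 6 + 354.331ms (3/4)
8. 3188.976ms @ 27/4 + 354.331ms (3/4)
9. 3543.307ms @ 15/2 + 708.661ms (3/2)
10. 4251.969ms @ 9 + 708.661ms (3/2)
11. 4960.63ms @ 21/2 + 708.661ms (3/2)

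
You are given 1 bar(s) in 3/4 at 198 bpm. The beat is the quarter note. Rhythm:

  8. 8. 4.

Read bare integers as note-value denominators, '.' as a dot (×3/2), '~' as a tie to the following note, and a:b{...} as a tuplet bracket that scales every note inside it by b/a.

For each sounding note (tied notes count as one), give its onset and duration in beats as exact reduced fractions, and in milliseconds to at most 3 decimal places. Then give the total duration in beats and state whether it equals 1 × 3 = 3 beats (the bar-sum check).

1) 0.0ms=0b +227.273ms=3/4b
2) 227.273ms=3/4b +227.273ms=3/4b
3) 454.545ms=3/2b +454.545ms=3/2b
Σ=3b of 3 (198bpm 3/4) — PASS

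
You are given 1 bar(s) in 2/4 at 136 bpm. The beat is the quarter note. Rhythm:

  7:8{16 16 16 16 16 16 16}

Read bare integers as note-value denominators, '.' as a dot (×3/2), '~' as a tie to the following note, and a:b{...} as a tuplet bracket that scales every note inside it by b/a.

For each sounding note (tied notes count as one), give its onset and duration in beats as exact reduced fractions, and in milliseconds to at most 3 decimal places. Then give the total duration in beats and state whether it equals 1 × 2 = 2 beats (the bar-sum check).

1) 0.0ms=0b +126.05ms=2/7b
2) 126.05ms=2/7b +126.05ms=2/7b
3) 252.101ms=4/7b +126.05ms=2/7b
4) 378.151ms=6/7b +126.05ms=2/7b
5) 504.202ms=8/7b +126.05ms=2/7b
6) 630.252ms=10/7b +126.05ms=2/7b
7) 756.303ms=12/7b +126.05ms=2/7b
Σ=2b of 2 (136bpm 2/4) — PASS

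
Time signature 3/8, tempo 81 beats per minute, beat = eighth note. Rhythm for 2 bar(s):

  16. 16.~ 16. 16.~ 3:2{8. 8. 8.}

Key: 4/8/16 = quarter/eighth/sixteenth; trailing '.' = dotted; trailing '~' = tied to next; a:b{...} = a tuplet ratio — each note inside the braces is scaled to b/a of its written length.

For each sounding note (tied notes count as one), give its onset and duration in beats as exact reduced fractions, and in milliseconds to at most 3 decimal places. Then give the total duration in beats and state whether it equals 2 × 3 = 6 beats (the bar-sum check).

1) 0.0ms=0b +555.556ms=3/4b
2) 555.556ms=3/4b +1111.111ms=3/2b
3) 1666.667ms=9/4b +1296.296ms=7/4b
4) 2962.963ms=4b +740.741ms=1b
5) 3703.704ms=5b +740.741ms=1b
Σ=6b of 6 (81bpm 3/8) — PASS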